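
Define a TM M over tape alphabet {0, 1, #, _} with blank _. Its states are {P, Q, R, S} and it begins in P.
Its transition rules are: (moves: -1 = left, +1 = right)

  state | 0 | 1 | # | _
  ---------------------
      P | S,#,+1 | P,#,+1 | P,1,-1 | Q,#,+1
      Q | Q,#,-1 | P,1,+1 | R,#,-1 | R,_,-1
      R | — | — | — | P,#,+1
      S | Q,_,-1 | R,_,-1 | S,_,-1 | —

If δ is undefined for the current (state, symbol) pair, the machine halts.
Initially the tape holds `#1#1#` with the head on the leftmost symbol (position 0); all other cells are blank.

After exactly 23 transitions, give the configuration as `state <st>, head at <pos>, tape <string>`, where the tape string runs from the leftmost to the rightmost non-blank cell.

state=P head=0 tape=__[#]1#1#_   (P,#)→(P,1,-1)
state=P head=-1 tape=_[_]11#1#_   (P,_)→(Q,#,+1)
state=Q head=0 tape=_#[1]1#1#_   (Q,1)→(P,1,+1)
state=P head=1 tape=_#1[1]#1#_   (P,1)→(P,#,+1)
state=P head=2 tape=_#1#[#]1#_   (P,#)→(P,1,-1)
state=P head=1 tape=_#1[#]11#_   (P,#)→(P,1,-1)
state=P head=0 tape=_#[1]111#_   (P,1)→(P,#,+1)
state=P head=1 tape=_##[1]11#_   (P,1)→(P,#,+1)
state=P head=2 tape=_###[1]1#_   (P,1)→(P,#,+1)
state=P head=3 tape=_####[1]#_   (P,1)→(P,#,+1)
state=P head=4 tape=_#####[#]_   (P,#)→(P,1,-1)
state=P head=3 tape=_####[#]1_   (P,#)→(P,1,-1)
state=P head=2 tape=_###[#]11_   (P,#)→(P,1,-1)
state=P head=1 tape=_##[#]111_   (P,#)→(P,1,-1)
state=P head=0 tape=_#[#]1111_   (P,#)→(P,1,-1)
state=P head=-1 tape=_[#]11111_   (P,#)→(P,1,-1)
state=P head=-2 tape=[_]111111_   (P,_)→(Q,#,+1)
state=Q head=-1 tape=#[1]11111_   (Q,1)→(P,1,+1)
state=P head=0 tape=#1[1]1111_   (P,1)→(P,#,+1)
state=P head=1 tape=#1#[1]111_   (P,1)→(P,#,+1)
state=P head=2 tape=#1##[1]11_   (P,1)→(P,#,+1)
state=P head=3 tape=#1###[1]1_   (P,1)→(P,#,+1)
state=P head=4 tape=#1####[1]_   (P,1)→(P,#,+1)
state=P head=5 tape=#1#####[_]
After 23 steps: state P, head at 5, tape #1#####.

state P, head at 5, tape #1#####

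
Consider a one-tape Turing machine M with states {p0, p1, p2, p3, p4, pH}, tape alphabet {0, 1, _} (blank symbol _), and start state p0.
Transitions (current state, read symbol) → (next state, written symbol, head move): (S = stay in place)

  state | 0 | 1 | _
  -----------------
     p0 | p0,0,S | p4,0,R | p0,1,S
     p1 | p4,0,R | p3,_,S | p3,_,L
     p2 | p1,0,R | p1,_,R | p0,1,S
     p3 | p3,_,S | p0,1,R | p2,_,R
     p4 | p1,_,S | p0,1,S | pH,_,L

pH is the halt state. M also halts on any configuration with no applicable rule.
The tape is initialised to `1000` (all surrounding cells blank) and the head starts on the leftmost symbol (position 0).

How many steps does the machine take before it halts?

20

p0 | [1]000_   read 1 → write 0, move R, go to p4
p4 | 0[0]00_   read 0 → write _, move S, go to p1
p1 | 0[_]00_   read _ → write _, move L, go to p3
p3 | [0]_00_   read 0 → write _, move S, go to p3
p3 | [_]_00_   read _ → write _, move R, go to p2
p2 | _[_]00_   read _ → write 1, move S, go to p0
p0 | _[1]00_   read 1 → write 0, move R, go to p4
p4 | _0[0]0_   read 0 → write _, move S, go to p1
p1 | _0[_]0_   read _ → write _, move L, go to p3
p3 | _[0]_0_   read 0 → write _, move S, go to p3
p3 | _[_]_0_   read _ → write _, move R, go to p2
p2 | __[_]0_   read _ → write 1, move S, go to p0
p0 | __[1]0_   read 1 → write 0, move R, go to p4
p4 | __0[0]_   read 0 → write _, move S, go to p1
p1 | __0[_]_   read _ → write _, move L, go to p3
p3 | __[0]__   read 0 → write _, move S, go to p3
p3 | __[_]__   read _ → write _, move R, go to p2
p2 | ___[_]_   read _ → write 1, move S, go to p0
p0 | ___[1]_   read 1 → write 0, move R, go to p4
p4 | ___0[_]   read _ → write _, move L, go to pH
pH | ___[0]_
M halts after 20 transitions.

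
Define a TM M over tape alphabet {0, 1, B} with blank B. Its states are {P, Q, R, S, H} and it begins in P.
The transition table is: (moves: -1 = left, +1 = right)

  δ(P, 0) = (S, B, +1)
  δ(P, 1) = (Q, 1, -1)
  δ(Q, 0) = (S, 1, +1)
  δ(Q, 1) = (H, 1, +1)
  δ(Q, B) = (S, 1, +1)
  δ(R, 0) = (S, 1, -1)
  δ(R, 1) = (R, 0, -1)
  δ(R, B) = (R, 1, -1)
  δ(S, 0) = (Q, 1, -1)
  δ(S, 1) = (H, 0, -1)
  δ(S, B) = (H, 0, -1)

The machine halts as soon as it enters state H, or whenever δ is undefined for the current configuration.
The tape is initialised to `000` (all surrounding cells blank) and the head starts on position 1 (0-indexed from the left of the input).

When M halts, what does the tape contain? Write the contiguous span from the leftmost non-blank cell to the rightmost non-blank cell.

010

P | 0[0]0   read 0 → write B, move +1, go to S
S | 0B[0]   read 0 → write 1, move -1, go to Q
Q | 0[B]1   read B → write 1, move +1, go to S
S | 01[1]   read 1 → write 0, move -1, go to H
H | 0[1]0
The non-blank tape span at halt is 010.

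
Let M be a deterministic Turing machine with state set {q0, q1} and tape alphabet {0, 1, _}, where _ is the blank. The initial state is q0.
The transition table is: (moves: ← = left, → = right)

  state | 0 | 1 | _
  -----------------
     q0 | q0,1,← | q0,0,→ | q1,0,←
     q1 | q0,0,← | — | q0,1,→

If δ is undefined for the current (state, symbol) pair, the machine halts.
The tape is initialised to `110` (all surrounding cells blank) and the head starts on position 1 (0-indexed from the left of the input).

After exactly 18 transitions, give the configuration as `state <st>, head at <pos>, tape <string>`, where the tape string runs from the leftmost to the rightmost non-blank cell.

state q0, head at 1, tape 000010

q0 | __1[1]0_   read 1 → write 0, move →, go to q0
q0 | __10[0]_   read 0 → write 1, move ←, go to q0
q0 | __1[0]1_   read 0 → write 1, move ←, go to q0
q0 | __[1]11_   read 1 → write 0, move →, go to q0
q0 | __0[1]1_   read 1 → write 0, move →, go to q0
q0 | __00[1]_   read 1 → write 0, move →, go to q0
q0 | __000[_]   read _ → write 0, move ←, go to q1
q1 | __00[0]0   read 0 → write 0, move ←, go to q0
q0 | __0[0]00   read 0 → write 1, move ←, go to q0
q0 | __[0]100   read 0 → write 1, move ←, go to q0
q0 | _[_]1100   read _ → write 0, move ←, go to q1
q1 | [_]01100   read _ → write 1, move →, go to q0
q0 | 1[0]1100   read 0 → write 1, move ←, go to q0
q0 | [1]11100   read 1 → write 0, move →, go to q0
q0 | 0[1]1100   read 1 → write 0, move →, go to q0
q0 | 00[1]100   read 1 → write 0, move →, go to q0
q0 | 000[1]00   read 1 → write 0, move →, go to q0
q0 | 0000[0]0   read 0 → write 1, move ←, go to q0
q0 | 000[0]10
After 18 steps: state q0, head at 1, tape 000010.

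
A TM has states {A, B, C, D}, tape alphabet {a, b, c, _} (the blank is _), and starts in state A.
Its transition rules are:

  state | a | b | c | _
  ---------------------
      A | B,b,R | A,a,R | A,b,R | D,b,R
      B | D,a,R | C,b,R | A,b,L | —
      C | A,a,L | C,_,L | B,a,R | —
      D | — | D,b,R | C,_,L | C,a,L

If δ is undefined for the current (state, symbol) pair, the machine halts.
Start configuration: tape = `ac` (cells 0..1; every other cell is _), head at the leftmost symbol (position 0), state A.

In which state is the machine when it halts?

D

A | [a]c__   read a → write b, move R, go to B
B | b[c]__   read c → write b, move L, go to A
A | [b]b__   read b → write a, move R, go to A
A | a[b]__   read b → write a, move R, go to A
A | aa[_]_   read _ → write b, move R, go to D
D | aab[_]   read _ → write a, move L, go to C
C | aa[b]a   read b → write _, move L, go to C
C | a[a]_a   read a → write a, move L, go to A
A | [a]a_a   read a → write b, move R, go to B
B | b[a]_a   read a → write a, move R, go to D
D | ba[_]a   read _ → write a, move L, go to C
C | b[a]aa   read a → write a, move L, go to A
A | [b]aaa   read b → write a, move R, go to A
A | a[a]aa   read a → write b, move R, go to B
B | ab[a]a   read a → write a, move R, go to D
D | aba[a]
No transition is defined for (D, a); M halts in state D.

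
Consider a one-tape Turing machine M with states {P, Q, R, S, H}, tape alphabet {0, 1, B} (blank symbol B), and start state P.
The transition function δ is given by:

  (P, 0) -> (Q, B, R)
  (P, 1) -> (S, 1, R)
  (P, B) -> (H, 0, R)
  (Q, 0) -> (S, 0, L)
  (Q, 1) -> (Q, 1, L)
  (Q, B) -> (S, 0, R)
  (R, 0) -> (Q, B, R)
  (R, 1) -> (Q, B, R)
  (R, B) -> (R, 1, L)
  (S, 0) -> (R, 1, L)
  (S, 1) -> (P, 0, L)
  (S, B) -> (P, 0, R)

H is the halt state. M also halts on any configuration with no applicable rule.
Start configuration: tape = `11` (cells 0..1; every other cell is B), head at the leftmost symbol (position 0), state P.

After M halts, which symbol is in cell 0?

0

state=P head=0 tape=[1]1BBBB   (P,1)→(S,1,R)
state=S head=1 tape=1[1]BBBB   (S,1)→(P,0,L)
state=P head=0 tape=[1]0BBBB   (P,1)→(S,1,R)
state=S head=1 tape=1[0]BBBB   (S,0)→(R,1,L)
state=R head=0 tape=[1]1BBBB   (R,1)→(Q,B,R)
state=Q head=1 tape=B[1]BBBB   (Q,1)→(Q,1,L)
state=Q head=0 tape=[B]1BBBB   (Q,B)→(S,0,R)
state=S head=1 tape=0[1]BBBB   (S,1)→(P,0,L)
state=P head=0 tape=[0]0BBBB   (P,0)→(Q,B,R)
state=Q head=1 tape=B[0]BBBB   (Q,0)→(S,0,L)
state=S head=0 tape=[B]0BBBB   (S,B)→(P,0,R)
state=P head=1 tape=0[0]BBBB   (P,0)→(Q,B,R)
state=Q head=2 tape=0B[B]BBB   (Q,B)→(S,0,R)
state=S head=3 tape=0B0[B]BB   (S,B)→(P,0,R)
state=P head=4 tape=0B00[B]B   (P,B)→(H,0,R)
state=H head=5 tape=0B000[B]
Cell 0 holds 0 when M halts.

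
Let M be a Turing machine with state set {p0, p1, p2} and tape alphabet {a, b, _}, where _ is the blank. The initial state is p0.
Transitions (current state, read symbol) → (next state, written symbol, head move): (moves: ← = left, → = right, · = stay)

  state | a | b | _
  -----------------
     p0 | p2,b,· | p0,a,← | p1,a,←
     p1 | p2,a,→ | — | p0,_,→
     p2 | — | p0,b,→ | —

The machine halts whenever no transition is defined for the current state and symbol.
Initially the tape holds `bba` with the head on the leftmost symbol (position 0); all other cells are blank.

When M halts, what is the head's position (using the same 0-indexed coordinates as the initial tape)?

state=p0 head=0 tape=___[b]ba_   (p0,b)→(p0,a,←)
state=p0 head=-1 tape=__[_]aba_   (p0,_)→(p1,a,←)
state=p1 head=-2 tape=_[_]aaba_   (p1,_)→(p0,_,→)
state=p0 head=-1 tape=__[a]aba_   (p0,a)→(p2,b,·)
state=p2 head=-1 tape=__[b]aba_   (p2,b)→(p0,b,→)
state=p0 head=0 tape=__b[a]ba_   (p0,a)→(p2,b,·)
state=p2 head=0 tape=__b[b]ba_   (p2,b)→(p0,b,→)
state=p0 head=1 tape=__bb[b]a_   (p0,b)→(p0,a,←)
state=p0 head=0 tape=__b[b]aa_   (p0,b)→(p0,a,←)
state=p0 head=-1 tape=__[b]aaa_   (p0,b)→(p0,a,←)
state=p0 head=-2 tape=_[_]aaaa_   (p0,_)→(p1,a,←)
state=p1 head=-3 tape=[_]aaaaa_   (p1,_)→(p0,_,→)
state=p0 head=-2 tape=_[a]aaaa_   (p0,a)→(p2,b,·)
state=p2 head=-2 tape=_[b]aaaa_   (p2,b)→(p0,b,→)
state=p0 head=-1 tape=_b[a]aaa_   (p0,a)→(p2,b,·)
state=p2 head=-1 tape=_b[b]aaa_   (p2,b)→(p0,b,→)
state=p0 head=0 tape=_bb[a]aa_   (p0,a)→(p2,b,·)
state=p2 head=0 tape=_bb[b]aa_   (p2,b)→(p0,b,→)
state=p0 head=1 tape=_bbb[a]a_   (p0,a)→(p2,b,·)
state=p2 head=1 tape=_bbb[b]a_   (p2,b)→(p0,b,→)
state=p0 head=2 tape=_bbbb[a]_   (p0,a)→(p2,b,·)
state=p2 head=2 tape=_bbbb[b]_   (p2,b)→(p0,b,→)
state=p0 head=3 tape=_bbbbb[_]   (p0,_)→(p1,a,←)
state=p1 head=2 tape=_bbbb[b]a
At halt the head is at cell 2.

2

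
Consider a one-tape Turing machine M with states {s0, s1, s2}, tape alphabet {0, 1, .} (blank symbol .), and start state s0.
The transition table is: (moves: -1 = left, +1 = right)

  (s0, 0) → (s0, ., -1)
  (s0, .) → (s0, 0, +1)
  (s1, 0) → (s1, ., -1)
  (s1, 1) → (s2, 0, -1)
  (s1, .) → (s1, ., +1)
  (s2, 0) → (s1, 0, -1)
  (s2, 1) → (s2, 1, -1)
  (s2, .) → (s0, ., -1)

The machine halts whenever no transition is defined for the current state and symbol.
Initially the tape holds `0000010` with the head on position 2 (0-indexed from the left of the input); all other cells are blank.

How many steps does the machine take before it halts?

33

state=s0 head=2 tape=...00[0]0010   (s0,0)→(s0,.,-1)
state=s0 head=1 tape=...0[0].0010   (s0,0)→(s0,.,-1)
state=s0 head=0 tape=...[0]..0010   (s0,0)→(s0,.,-1)
state=s0 head=-1 tape=..[.]...0010   (s0,.)→(s0,0,+1)
state=s0 head=0 tape=..0[.]..0010   (s0,.)→(s0,0,+1)
state=s0 head=1 tape=..00[.].0010   (s0,.)→(s0,0,+1)
state=s0 head=2 tape=..000[.]0010   (s0,.)→(s0,0,+1)
state=s0 head=3 tape=..0000[0]010   (s0,0)→(s0,.,-1)
state=s0 head=2 tape=..000[0].010   (s0,0)→(s0,.,-1)
state=s0 head=1 tape=..00[0]..010   (s0,0)→(s0,.,-1)
state=s0 head=0 tape=..0[0]...010   (s0,0)→(s0,.,-1)
state=s0 head=-1 tape=..[0]....010   (s0,0)→(s0,.,-1)
state=s0 head=-2 tape=.[.].....010   (s0,.)→(s0,0,+1)
state=s0 head=-1 tape=.0[.]....010   (s0,.)→(s0,0,+1)
state=s0 head=0 tape=.00[.]...010   (s0,.)→(s0,0,+1)
state=s0 head=1 tape=.000[.]..010   (s0,.)→(s0,0,+1)
state=s0 head=2 tape=.0000[.].010   (s0,.)→(s0,0,+1)
state=s0 head=3 tape=.00000[.]010   (s0,.)→(s0,0,+1)
state=s0 head=4 tape=.000000[0]10   (s0,0)→(s0,.,-1)
state=s0 head=3 tape=.00000[0].10   (s0,0)→(s0,.,-1)
state=s0 head=2 tape=.0000[0]..10   (s0,0)→(s0,.,-1)
state=s0 head=1 tape=.000[0]...10   (s0,0)→(s0,.,-1)
state=s0 head=0 tape=.00[0]....10   (s0,0)→(s0,.,-1)
state=s0 head=-1 tape=.0[0].....10   (s0,0)→(s0,.,-1)
state=s0 head=-2 tape=.[0]......10   (s0,0)→(s0,.,-1)
state=s0 head=-3 tape=[.].......10   (s0,.)→(s0,0,+1)
state=s0 head=-2 tape=0[.]......10   (s0,.)→(s0,0,+1)
state=s0 head=-1 tape=00[.].....10   (s0,.)→(s0,0,+1)
state=s0 head=0 tape=000[.]....10   (s0,.)→(s0,0,+1)
state=s0 head=1 tape=0000[.]...10   (s0,.)→(s0,0,+1)
state=s0 head=2 tape=00000[.]..10   (s0,.)→(s0,0,+1)
state=s0 head=3 tape=000000[.].10   (s0,.)→(s0,0,+1)
state=s0 head=4 tape=0000000[.]10   (s0,.)→(s0,0,+1)
state=s0 head=5 tape=00000000[1]0
M halts after 33 transitions.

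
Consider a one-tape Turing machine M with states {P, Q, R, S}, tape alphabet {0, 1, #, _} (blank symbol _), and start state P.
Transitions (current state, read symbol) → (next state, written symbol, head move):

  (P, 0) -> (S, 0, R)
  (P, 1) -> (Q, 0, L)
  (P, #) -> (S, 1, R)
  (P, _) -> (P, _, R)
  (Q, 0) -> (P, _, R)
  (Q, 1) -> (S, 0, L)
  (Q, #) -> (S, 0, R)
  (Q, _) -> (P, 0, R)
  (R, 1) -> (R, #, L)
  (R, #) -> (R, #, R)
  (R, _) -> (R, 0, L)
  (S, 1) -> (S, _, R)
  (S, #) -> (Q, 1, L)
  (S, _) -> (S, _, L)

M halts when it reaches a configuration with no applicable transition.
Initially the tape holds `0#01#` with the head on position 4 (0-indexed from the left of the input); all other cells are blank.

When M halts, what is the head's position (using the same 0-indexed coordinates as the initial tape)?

2

P | 0#01[#]_   read # → write 1, move R, go to S
S | 0#011[_]   read _ → write _, move L, go to S
S | 0#01[1]_   read 1 → write _, move R, go to S
S | 0#01_[_]   read _ → write _, move L, go to S
S | 0#01[_]_   read _ → write _, move L, go to S
S | 0#0[1]__   read 1 → write _, move R, go to S
S | 0#0_[_]_   read _ → write _, move L, go to S
S | 0#0[_]__   read _ → write _, move L, go to S
S | 0#[0]___
At halt the head is at cell 2.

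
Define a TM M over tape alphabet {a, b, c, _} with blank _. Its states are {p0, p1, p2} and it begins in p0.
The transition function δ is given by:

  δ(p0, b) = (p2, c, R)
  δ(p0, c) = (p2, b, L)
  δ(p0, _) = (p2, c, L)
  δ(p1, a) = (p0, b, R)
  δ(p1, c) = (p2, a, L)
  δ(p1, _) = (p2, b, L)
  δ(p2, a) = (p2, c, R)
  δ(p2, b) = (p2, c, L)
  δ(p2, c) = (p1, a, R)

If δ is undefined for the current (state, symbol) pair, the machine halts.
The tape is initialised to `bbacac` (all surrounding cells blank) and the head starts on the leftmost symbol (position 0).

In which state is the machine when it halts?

p0 | [b]bacac   read b → write c, move R, go to p2
p2 | c[b]acac   read b → write c, move L, go to p2
p2 | [c]cacac   read c → write a, move R, go to p1
p1 | a[c]acac   read c → write a, move L, go to p2
p2 | [a]aacac   read a → write c, move R, go to p2
p2 | c[a]acac   read a → write c, move R, go to p2
p2 | cc[a]cac   read a → write c, move R, go to p2
p2 | ccc[c]ac   read c → write a, move R, go to p1
p1 | ccca[a]c   read a → write b, move R, go to p0
p0 | cccab[c]   read c → write b, move L, go to p2
p2 | ccca[b]b   read b → write c, move L, go to p2
p2 | ccc[a]cb   read a → write c, move R, go to p2
p2 | cccc[c]b   read c → write a, move R, go to p1
p1 | cccca[b]
No transition is defined for (p1, b); M halts in state p1.

p1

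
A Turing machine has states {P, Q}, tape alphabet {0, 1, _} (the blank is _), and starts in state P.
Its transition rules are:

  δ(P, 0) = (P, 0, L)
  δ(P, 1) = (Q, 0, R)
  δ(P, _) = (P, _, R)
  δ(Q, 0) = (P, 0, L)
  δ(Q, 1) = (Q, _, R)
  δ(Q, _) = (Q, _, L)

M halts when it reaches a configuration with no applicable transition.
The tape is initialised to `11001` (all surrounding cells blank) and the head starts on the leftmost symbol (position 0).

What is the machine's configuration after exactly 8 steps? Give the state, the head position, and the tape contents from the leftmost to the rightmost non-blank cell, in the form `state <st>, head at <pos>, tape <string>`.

state=P head=0 tape=[1]1001   (P,1)→(Q,0,R)
state=Q head=1 tape=0[1]001   (Q,1)→(Q,_,R)
state=Q head=2 tape=0_[0]01   (Q,0)→(P,0,L)
state=P head=1 tape=0[_]001   (P,_)→(P,_,R)
state=P head=2 tape=0_[0]01   (P,0)→(P,0,L)
state=P head=1 tape=0[_]001   (P,_)→(P,_,R)
state=P head=2 tape=0_[0]01   (P,0)→(P,0,L)
state=P head=1 tape=0[_]001   (P,_)→(P,_,R)
state=P head=2 tape=0_[0]01
After 8 steps: state P, head at 2, tape 0_001.

state P, head at 2, tape 0_001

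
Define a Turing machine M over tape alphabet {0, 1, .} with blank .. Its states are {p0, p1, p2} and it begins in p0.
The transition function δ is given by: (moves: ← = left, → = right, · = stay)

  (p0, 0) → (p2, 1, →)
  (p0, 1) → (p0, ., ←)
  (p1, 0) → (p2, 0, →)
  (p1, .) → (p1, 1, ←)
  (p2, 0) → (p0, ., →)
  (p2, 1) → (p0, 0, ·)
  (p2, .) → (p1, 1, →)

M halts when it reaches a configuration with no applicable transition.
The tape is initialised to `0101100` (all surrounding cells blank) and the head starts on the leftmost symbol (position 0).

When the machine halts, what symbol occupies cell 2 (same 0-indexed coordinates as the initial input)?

.

state=p0 head=0 tape=[0]101100   (p0,0)→(p2,1,→)
state=p2 head=1 tape=1[1]01100   (p2,1)→(p0,0,·)
state=p0 head=1 tape=1[0]01100   (p0,0)→(p2,1,→)
state=p2 head=2 tape=11[0]1100   (p2,0)→(p0,.,→)
state=p0 head=3 tape=11.[1]100   (p0,1)→(p0,.,←)
state=p0 head=2 tape=11[.].100
Cell 2 holds . when M halts.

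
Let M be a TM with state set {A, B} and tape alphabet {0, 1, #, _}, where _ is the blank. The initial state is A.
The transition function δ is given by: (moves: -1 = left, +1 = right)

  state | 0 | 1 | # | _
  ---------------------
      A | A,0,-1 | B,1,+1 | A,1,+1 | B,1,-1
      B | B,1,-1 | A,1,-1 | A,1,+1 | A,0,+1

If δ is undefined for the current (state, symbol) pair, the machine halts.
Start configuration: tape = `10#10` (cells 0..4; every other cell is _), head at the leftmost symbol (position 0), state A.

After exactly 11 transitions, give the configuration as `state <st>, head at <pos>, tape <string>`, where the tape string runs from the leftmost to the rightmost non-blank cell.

state A, head at -1, tape 0111#10

A | __[1]0#10   read 1 → write 1, move +1, go to B
B | __1[0]#10   read 0 → write 1, move -1, go to B
B | __[1]1#10   read 1 → write 1, move -1, go to A
A | _[_]11#10   read _ → write 1, move -1, go to B
B | [_]111#10   read _ → write 0, move +1, go to A
A | 0[1]11#10   read 1 → write 1, move +1, go to B
B | 01[1]1#10   read 1 → write 1, move -1, go to A
A | 0[1]11#10   read 1 → write 1, move +1, go to B
B | 01[1]1#10   read 1 → write 1, move -1, go to A
A | 0[1]11#10   read 1 → write 1, move +1, go to B
B | 01[1]1#10   read 1 → write 1, move -1, go to A
A | 0[1]11#10
After 11 steps: state A, head at -1, tape 0111#10.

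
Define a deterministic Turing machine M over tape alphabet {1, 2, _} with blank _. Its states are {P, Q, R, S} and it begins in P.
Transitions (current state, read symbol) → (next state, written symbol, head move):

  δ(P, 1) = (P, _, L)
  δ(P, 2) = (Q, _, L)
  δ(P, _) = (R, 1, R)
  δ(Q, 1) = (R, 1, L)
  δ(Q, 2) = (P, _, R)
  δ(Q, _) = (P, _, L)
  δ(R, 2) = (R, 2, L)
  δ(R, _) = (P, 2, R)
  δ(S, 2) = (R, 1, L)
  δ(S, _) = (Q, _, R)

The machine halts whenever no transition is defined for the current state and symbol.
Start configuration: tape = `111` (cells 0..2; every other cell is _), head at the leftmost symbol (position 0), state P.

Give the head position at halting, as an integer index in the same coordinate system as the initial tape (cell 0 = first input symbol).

P | ____[1]11   read 1 → write _, move L, go to P
P | ___[_]_11   read _ → write 1, move R, go to R
R | ___1[_]11   read _ → write 2, move R, go to P
P | ___12[1]1   read 1 → write _, move L, go to P
P | ___1[2]_1   read 2 → write _, move L, go to Q
Q | ___[1]__1   read 1 → write 1, move L, go to R
R | __[_]1__1   read _ → write 2, move R, go to P
P | __2[1]__1   read 1 → write _, move L, go to P
P | __[2]___1   read 2 → write _, move L, go to Q
Q | _[_]____1   read _ → write _, move L, go to P
P | [_]_____1   read _ → write 1, move R, go to R
R | 1[_]____1   read _ → write 2, move R, go to P
P | 12[_]___1   read _ → write 1, move R, go to R
R | 121[_]__1   read _ → write 2, move R, go to P
P | 1212[_]_1   read _ → write 1, move R, go to R
R | 12121[_]1   read _ → write 2, move R, go to P
P | 121212[1]   read 1 → write _, move L, go to P
P | 12121[2]_   read 2 → write _, move L, go to Q
Q | 1212[1]__   read 1 → write 1, move L, go to R
R | 121[2]1__   read 2 → write 2, move L, go to R
R | 12[1]21__
At halt the head is at cell -2.

-2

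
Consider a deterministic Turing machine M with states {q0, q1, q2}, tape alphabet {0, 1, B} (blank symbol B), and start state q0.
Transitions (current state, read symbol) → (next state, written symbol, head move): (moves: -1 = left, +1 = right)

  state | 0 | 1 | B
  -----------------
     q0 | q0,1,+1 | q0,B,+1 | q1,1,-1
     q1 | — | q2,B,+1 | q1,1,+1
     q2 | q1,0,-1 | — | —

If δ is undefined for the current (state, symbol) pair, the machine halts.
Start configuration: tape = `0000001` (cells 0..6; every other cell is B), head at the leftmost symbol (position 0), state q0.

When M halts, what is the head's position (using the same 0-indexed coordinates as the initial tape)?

8

state=q0 head=0 tape=[0]000001BB   (q0,0)→(q0,1,+1)
state=q0 head=1 tape=1[0]00001BB   (q0,0)→(q0,1,+1)
state=q0 head=2 tape=11[0]0001BB   (q0,0)→(q0,1,+1)
state=q0 head=3 tape=111[0]001BB   (q0,0)→(q0,1,+1)
state=q0 head=4 tape=1111[0]01BB   (q0,0)→(q0,1,+1)
state=q0 head=5 tape=11111[0]1BB   (q0,0)→(q0,1,+1)
state=q0 head=6 tape=111111[1]BB   (q0,1)→(q0,B,+1)
state=q0 head=7 tape=111111B[B]B   (q0,B)→(q1,1,-1)
state=q1 head=6 tape=111111[B]1B   (q1,B)→(q1,1,+1)
state=q1 head=7 tape=1111111[1]B   (q1,1)→(q2,B,+1)
state=q2 head=8 tape=1111111B[B]
At halt the head is at cell 8.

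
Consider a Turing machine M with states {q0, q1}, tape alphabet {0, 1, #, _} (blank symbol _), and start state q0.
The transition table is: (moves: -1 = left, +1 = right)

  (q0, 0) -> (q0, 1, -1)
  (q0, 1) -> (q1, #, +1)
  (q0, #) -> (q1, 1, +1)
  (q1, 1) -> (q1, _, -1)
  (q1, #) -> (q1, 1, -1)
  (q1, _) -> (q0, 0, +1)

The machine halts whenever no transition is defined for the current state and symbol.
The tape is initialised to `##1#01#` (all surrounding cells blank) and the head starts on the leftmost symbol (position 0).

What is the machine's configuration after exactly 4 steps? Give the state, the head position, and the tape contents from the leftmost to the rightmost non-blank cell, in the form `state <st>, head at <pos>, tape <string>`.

state q0, head at 0, tape 0_11#01#

q0 | _[#]#1#01#   read # → write 1, move +1, go to q1
q1 | _1[#]1#01#   read # → write 1, move -1, go to q1
q1 | _[1]11#01#   read 1 → write _, move -1, go to q1
q1 | [_]_11#01#   read _ → write 0, move +1, go to q0
q0 | 0[_]11#01#
After 4 steps: state q0, head at 0, tape 0_11#01#.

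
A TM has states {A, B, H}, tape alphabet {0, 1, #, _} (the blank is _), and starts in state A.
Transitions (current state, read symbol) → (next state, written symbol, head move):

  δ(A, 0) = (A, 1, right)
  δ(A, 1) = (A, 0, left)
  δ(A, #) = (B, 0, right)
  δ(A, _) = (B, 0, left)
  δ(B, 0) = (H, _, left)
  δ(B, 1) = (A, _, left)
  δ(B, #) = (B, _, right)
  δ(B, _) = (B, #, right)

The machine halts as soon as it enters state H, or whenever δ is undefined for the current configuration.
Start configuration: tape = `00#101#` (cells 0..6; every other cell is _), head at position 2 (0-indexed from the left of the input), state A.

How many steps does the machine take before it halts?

state=A head=2 tape=__00[#]101#   (A,#)→(B,0,right)
state=B head=3 tape=__000[1]01#   (B,1)→(A,_,left)
state=A head=2 tape=__00[0]_01#   (A,0)→(A,1,right)
state=A head=3 tape=__001[_]01#   (A,_)→(B,0,left)
state=B head=2 tape=__00[1]001#   (B,1)→(A,_,left)
state=A head=1 tape=__0[0]_001#   (A,0)→(A,1,right)
state=A head=2 tape=__01[_]001#   (A,_)→(B,0,left)
state=B head=1 tape=__0[1]0001#   (B,1)→(A,_,left)
state=A head=0 tape=__[0]_0001#   (A,0)→(A,1,right)
state=A head=1 tape=__1[_]0001#   (A,_)→(B,0,left)
state=B head=0 tape=__[1]00001#   (B,1)→(A,_,left)
state=A head=-1 tape=_[_]_00001#   (A,_)→(B,0,left)
state=B head=-2 tape=[_]0_00001#   (B,_)→(B,#,right)
state=B head=-1 tape=#[0]_00001#   (B,0)→(H,_,left)
state=H head=-2 tape=[#]__00001#
M halts after 14 transitions.

14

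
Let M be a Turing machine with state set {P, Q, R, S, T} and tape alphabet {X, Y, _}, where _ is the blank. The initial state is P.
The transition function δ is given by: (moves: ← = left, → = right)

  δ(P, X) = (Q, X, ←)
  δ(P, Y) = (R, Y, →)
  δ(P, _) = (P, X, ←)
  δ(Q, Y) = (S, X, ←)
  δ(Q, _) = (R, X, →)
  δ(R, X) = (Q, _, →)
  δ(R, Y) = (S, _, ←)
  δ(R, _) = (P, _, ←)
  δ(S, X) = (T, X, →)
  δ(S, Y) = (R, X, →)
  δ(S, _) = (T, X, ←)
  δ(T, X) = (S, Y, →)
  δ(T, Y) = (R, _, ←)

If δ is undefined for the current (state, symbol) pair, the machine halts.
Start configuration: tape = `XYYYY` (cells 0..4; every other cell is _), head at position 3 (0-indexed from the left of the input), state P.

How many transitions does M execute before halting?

state=P head=3 tape=XYY[Y]Y   (P,Y)→(R,Y,→)
state=R head=4 tape=XYYY[Y]   (R,Y)→(S,_,←)
state=S head=3 tape=XYY[Y]_   (S,Y)→(R,X,→)
state=R head=4 tape=XYYX[_]   (R,_)→(P,_,←)
state=P head=3 tape=XYY[X]_   (P,X)→(Q,X,←)
state=Q head=2 tape=XY[Y]X_   (Q,Y)→(S,X,←)
state=S head=1 tape=X[Y]XX_   (S,Y)→(R,X,→)
state=R head=2 tape=XX[X]X_   (R,X)→(Q,_,→)
state=Q head=3 tape=XX_[X]_
M halts after 8 transitions.

8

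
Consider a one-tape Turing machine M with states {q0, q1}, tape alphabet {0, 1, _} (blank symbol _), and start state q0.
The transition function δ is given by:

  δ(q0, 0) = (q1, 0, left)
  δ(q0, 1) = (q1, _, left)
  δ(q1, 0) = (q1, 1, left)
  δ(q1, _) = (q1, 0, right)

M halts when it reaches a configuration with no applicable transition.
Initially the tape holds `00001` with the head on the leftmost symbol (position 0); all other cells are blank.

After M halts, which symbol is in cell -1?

q0 | __[0]0001   read 0 → write 0, move left, go to q1
q1 | _[_]00001   read _ → write 0, move right, go to q1
q1 | _0[0]0001   read 0 → write 1, move left, go to q1
q1 | _[0]10001   read 0 → write 1, move left, go to q1
q1 | [_]110001   read _ → write 0, move right, go to q1
q1 | 0[1]10001
Cell -1 holds 1 when M halts.

1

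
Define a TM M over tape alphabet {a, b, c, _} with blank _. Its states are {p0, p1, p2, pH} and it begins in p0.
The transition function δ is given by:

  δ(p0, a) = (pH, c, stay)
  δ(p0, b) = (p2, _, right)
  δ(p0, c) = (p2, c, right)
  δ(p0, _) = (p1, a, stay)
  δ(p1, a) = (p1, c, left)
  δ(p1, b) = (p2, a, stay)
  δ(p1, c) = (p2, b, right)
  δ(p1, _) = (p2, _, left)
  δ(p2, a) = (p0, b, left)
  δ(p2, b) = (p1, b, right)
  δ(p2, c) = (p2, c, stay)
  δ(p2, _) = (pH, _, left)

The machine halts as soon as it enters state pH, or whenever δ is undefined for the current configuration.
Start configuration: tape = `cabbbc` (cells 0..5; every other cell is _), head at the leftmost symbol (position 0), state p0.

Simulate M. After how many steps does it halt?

18

p0 | [c]abbbc_   read c → write c, move right, go to p2
p2 | c[a]bbbc_   read a → write b, move left, go to p0
p0 | [c]bbbbc_   read c → write c, move right, go to p2
p2 | c[b]bbbc_   read b → write b, move right, go to p1
p1 | cb[b]bbc_   read b → write a, move stay, go to p2
p2 | cb[a]bbc_   read a → write b, move left, go to p0
p0 | c[b]bbbc_   read b → write _, move right, go to p2
p2 | c_[b]bbc_   read b → write b, move right, go to p1
p1 | c_b[b]bc_   read b → write a, move stay, go to p2
p2 | c_b[a]bc_   read a → write b, move left, go to p0
p0 | c_[b]bbc_   read b → write _, move right, go to p2
p2 | c__[b]bc_   read b → write b, move right, go to p1
p1 | c__b[b]c_   read b → write a, move stay, go to p2
p2 | c__b[a]c_   read a → write b, move left, go to p0
p0 | c__[b]bc_   read b → write _, move right, go to p2
p2 | c___[b]c_   read b → write b, move right, go to p1
p1 | c___b[c]_   read c → write b, move right, go to p2
p2 | c___bb[_]   read _ → write _, move left, go to pH
pH | c___b[b]_
M halts after 18 transitions.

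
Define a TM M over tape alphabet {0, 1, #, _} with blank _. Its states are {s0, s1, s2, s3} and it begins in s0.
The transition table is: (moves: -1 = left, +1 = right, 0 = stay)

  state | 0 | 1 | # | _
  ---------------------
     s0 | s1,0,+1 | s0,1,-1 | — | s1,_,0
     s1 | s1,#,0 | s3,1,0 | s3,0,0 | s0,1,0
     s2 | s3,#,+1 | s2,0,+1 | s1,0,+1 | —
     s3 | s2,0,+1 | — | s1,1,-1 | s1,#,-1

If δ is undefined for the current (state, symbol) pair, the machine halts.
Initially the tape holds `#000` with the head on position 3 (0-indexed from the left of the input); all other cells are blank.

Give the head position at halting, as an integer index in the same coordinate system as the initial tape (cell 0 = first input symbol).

4

state=s0 head=3 tape=#00[0]_   (s0,0)→(s1,0,+1)
state=s1 head=4 tape=#000[_]   (s1,_)→(s0,1,0)
state=s0 head=4 tape=#000[1]   (s0,1)→(s0,1,-1)
state=s0 head=3 tape=#00[0]1   (s0,0)→(s1,0,+1)
state=s1 head=4 tape=#000[1]   (s1,1)→(s3,1,0)
state=s3 head=4 tape=#000[1]
At halt the head is at cell 4.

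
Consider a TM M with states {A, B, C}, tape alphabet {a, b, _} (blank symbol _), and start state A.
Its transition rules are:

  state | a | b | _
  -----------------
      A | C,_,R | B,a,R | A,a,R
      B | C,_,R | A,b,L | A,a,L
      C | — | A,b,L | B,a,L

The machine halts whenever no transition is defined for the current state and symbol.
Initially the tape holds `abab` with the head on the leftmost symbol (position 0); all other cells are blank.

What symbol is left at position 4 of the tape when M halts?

a

A | [a]bab_   read a → write _, move R, go to C
C | _[b]ab_   read b → write b, move L, go to A
A | [_]bab_   read _ → write a, move R, go to A
A | a[b]ab_   read b → write a, move R, go to B
B | aa[a]b_   read a → write _, move R, go to C
C | aa_[b]_   read b → write b, move L, go to A
A | aa[_]b_   read _ → write a, move R, go to A
A | aaa[b]_   read b → write a, move R, go to B
B | aaaa[_]   read _ → write a, move L, go to A
A | aaa[a]a   read a → write _, move R, go to C
C | aaa_[a]
Cell 4 holds a when M halts.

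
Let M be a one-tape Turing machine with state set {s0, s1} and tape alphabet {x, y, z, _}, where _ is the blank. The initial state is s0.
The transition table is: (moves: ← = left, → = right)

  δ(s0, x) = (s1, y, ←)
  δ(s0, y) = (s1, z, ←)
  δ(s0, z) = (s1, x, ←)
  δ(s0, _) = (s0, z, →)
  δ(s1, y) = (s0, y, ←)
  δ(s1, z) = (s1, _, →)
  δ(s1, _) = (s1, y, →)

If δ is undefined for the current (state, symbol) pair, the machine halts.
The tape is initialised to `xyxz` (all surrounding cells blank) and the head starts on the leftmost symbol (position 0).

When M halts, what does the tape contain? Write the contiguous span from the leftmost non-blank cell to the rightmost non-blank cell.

state=s0 head=0 tape=__[x]yxz   (s0,x)→(s1,y,←)
state=s1 head=-1 tape=_[_]yyxz   (s1,_)→(s1,y,→)
state=s1 head=0 tape=_y[y]yxz   (s1,y)→(s0,y,←)
state=s0 head=-1 tape=_[y]yyxz   (s0,y)→(s1,z,←)
state=s1 head=-2 tape=[_]zyyxz   (s1,_)→(s1,y,→)
state=s1 head=-1 tape=y[z]yyxz   (s1,z)→(s1,_,→)
state=s1 head=0 tape=y_[y]yxz   (s1,y)→(s0,y,←)
state=s0 head=-1 tape=y[_]yyxz   (s0,_)→(s0,z,→)
state=s0 head=0 tape=yz[y]yxz   (s0,y)→(s1,z,←)
state=s1 head=-1 tape=y[z]zyxz   (s1,z)→(s1,_,→)
state=s1 head=0 tape=y_[z]yxz   (s1,z)→(s1,_,→)
state=s1 head=1 tape=y__[y]xz   (s1,y)→(s0,y,←)
state=s0 head=0 tape=y_[_]yxz   (s0,_)→(s0,z,→)
state=s0 head=1 tape=y_z[y]xz   (s0,y)→(s1,z,←)
state=s1 head=0 tape=y_[z]zxz   (s1,z)→(s1,_,→)
state=s1 head=1 tape=y__[z]xz   (s1,z)→(s1,_,→)
state=s1 head=2 tape=y___[x]z
The non-blank tape span at halt is y___xz.

y___xz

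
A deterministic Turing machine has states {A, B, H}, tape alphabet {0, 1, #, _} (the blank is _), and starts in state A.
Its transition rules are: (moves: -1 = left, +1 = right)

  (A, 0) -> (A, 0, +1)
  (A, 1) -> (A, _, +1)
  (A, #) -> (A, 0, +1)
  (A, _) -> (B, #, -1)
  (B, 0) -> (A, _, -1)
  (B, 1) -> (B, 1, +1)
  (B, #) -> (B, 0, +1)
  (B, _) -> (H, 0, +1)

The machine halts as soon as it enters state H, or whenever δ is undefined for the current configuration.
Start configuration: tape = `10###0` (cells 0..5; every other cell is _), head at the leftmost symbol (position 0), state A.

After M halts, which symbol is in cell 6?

#

A | _[1]0###0_   read 1 → write _, move +1, go to A
A | __[0]###0_   read 0 → write 0, move +1, go to A
A | __0[#]##0_   read # → write 0, move +1, go to A
A | __00[#]#0_   read # → write 0, move +1, go to A
A | __000[#]0_   read # → write 0, move +1, go to A
A | __0000[0]_   read 0 → write 0, move +1, go to A
A | __00000[_]   read _ → write #, move -1, go to B
B | __0000[0]#   read 0 → write _, move -1, go to A
A | __000[0]_#   read 0 → write 0, move +1, go to A
A | __0000[_]#   read _ → write #, move -1, go to B
B | __000[0]##   read 0 → write _, move -1, go to A
A | __00[0]_##   read 0 → write 0, move +1, go to A
A | __000[_]##   read _ → write #, move -1, go to B
B | __00[0]###   read 0 → write _, move -1, go to A
A | __0[0]_###   read 0 → write 0, move +1, go to A
A | __00[_]###   read _ → write #, move -1, go to B
B | __0[0]####   read 0 → write _, move -1, go to A
A | __[0]_####   read 0 → write 0, move +1, go to A
A | __0[_]####   read _ → write #, move -1, go to B
B | __[0]#####   read 0 → write _, move -1, go to A
A | _[_]_#####   read _ → write #, move -1, go to B
B | [_]#_#####   read _ → write 0, move +1, go to H
H | 0[#]_#####
Cell 6 holds # when M halts.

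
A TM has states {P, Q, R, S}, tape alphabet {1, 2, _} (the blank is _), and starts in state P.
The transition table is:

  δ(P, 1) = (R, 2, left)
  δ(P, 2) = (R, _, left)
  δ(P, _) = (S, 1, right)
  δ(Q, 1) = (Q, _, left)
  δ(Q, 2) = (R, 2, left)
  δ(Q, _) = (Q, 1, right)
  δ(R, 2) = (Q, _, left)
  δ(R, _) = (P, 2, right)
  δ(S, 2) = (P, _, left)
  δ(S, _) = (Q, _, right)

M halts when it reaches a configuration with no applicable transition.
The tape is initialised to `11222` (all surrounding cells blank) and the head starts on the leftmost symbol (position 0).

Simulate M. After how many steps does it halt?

17

state=P head=0 tape=___[1]1222   (P,1)→(R,2,left)
state=R head=-1 tape=__[_]21222   (R,_)→(P,2,right)
state=P head=0 tape=__2[2]1222   (P,2)→(R,_,left)
state=R head=-1 tape=__[2]_1222   (R,2)→(Q,_,left)
state=Q head=-2 tape=_[_]__1222   (Q,_)→(Q,1,right)
state=Q head=-1 tape=_1[_]_1222   (Q,_)→(Q,1,right)
state=Q head=0 tape=_11[_]1222   (Q,_)→(Q,1,right)
state=Q head=1 tape=_111[1]222   (Q,1)→(Q,_,left)
state=Q head=0 tape=_11[1]_222   (Q,1)→(Q,_,left)
state=Q head=-1 tape=_1[1]__222   (Q,1)→(Q,_,left)
state=Q head=-2 tape=_[1]___222   (Q,1)→(Q,_,left)
state=Q head=-3 tape=[_]____222   (Q,_)→(Q,1,right)
state=Q head=-2 tape=1[_]___222   (Q,_)→(Q,1,right)
state=Q head=-1 tape=11[_]__222   (Q,_)→(Q,1,right)
state=Q head=0 tape=111[_]_222   (Q,_)→(Q,1,right)
state=Q head=1 tape=1111[_]222   (Q,_)→(Q,1,right)
state=Q head=2 tape=11111[2]22   (Q,2)→(R,2,left)
state=R head=1 tape=1111[1]222
M halts after 17 transitions.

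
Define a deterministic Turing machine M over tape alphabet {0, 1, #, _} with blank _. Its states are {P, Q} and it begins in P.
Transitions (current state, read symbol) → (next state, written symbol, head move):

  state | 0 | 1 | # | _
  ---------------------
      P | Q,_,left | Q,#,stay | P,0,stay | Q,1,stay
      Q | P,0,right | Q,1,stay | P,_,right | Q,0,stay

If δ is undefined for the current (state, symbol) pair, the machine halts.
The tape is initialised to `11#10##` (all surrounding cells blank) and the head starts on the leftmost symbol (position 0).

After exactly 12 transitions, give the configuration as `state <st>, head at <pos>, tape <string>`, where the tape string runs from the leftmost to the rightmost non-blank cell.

P | [1]1#10##   read 1 → write #, move stay, go to Q
Q | [#]1#10##   read # → write _, move right, go to P
P | _[1]#10##   read 1 → write #, move stay, go to Q
Q | _[#]#10##   read # → write _, move right, go to P
P | __[#]10##   read # → write 0, move stay, go to P
P | __[0]10##   read 0 → write _, move left, go to Q
Q | _[_]_10##   read _ → write 0, move stay, go to Q
Q | _[0]_10##   read 0 → write 0, move right, go to P
P | _0[_]10##   read _ → write 1, move stay, go to Q
Q | _0[1]10##   read 1 → write 1, move stay, go to Q
Q | _0[1]10##   read 1 → write 1, move stay, go to Q
Q | _0[1]10##   read 1 → write 1, move stay, go to Q
Q | _0[1]10##
After 12 steps: state Q, head at 2, tape 0110##.

state Q, head at 2, tape 0110##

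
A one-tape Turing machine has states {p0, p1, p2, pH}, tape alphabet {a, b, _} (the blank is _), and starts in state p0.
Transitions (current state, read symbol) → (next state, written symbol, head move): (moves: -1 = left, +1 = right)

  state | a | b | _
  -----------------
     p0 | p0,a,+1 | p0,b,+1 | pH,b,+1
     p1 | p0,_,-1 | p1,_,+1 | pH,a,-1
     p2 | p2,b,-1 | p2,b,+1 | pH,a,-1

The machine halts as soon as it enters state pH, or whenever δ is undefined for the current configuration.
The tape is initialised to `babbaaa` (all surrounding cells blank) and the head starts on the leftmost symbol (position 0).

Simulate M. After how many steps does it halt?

8

state=p0 head=0 tape=[b]abbaaa__   (p0,b)→(p0,b,+1)
state=p0 head=1 tape=b[a]bbaaa__   (p0,a)→(p0,a,+1)
state=p0 head=2 tape=ba[b]baaa__   (p0,b)→(p0,b,+1)
state=p0 head=3 tape=bab[b]aaa__   (p0,b)→(p0,b,+1)
state=p0 head=4 tape=babb[a]aa__   (p0,a)→(p0,a,+1)
state=p0 head=5 tape=babba[a]a__   (p0,a)→(p0,a,+1)
state=p0 head=6 tape=babbaa[a]__   (p0,a)→(p0,a,+1)
state=p0 head=7 tape=babbaaa[_]_   (p0,_)→(pH,b,+1)
state=pH head=8 tape=babbaaab[_]
M halts after 8 transitions.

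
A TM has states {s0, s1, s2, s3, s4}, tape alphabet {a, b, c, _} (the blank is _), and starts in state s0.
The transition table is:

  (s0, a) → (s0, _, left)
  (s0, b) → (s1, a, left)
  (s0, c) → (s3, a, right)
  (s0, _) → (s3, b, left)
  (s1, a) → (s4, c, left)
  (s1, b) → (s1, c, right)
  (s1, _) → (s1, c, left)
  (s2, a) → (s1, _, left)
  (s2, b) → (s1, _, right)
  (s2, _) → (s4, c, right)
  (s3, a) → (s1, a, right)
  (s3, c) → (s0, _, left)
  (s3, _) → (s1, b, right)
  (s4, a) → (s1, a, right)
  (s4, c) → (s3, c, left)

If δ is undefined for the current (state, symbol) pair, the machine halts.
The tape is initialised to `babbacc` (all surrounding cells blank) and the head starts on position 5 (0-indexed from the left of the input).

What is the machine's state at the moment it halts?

s1

state=s0 head=5 tape=babba[c]c   (s0,c)→(s3,a,right)
state=s3 head=6 tape=babbaa[c]   (s3,c)→(s0,_,left)
state=s0 head=5 tape=babba[a]_   (s0,a)→(s0,_,left)
state=s0 head=4 tape=babb[a]__   (s0,a)→(s0,_,left)
state=s0 head=3 tape=bab[b]___   (s0,b)→(s1,a,left)
state=s1 head=2 tape=ba[b]a___   (s1,b)→(s1,c,right)
state=s1 head=3 tape=bac[a]___   (s1,a)→(s4,c,left)
state=s4 head=2 tape=ba[c]c___   (s4,c)→(s3,c,left)
state=s3 head=1 tape=b[a]cc___   (s3,a)→(s1,a,right)
state=s1 head=2 tape=ba[c]c___
No transition is defined for (s1, c); M halts in state s1.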